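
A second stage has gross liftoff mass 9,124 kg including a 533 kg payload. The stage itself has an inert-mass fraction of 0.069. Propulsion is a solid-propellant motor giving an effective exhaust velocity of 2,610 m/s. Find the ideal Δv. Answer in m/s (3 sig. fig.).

Δv ≈ 5460 m/s

Stage wet mass = m₀ − payload = 9,124 − 533 = 8,591 kg.
Stage dry mass = ε × stage wet mass = 0.069 × 8,591 = 592.779 kg.
Burnout mass m_f = stage dry + payload = 592.779 + 533 = 1,125.779 kg.
From the ideal rocket equation, Δv = v_e · ln(9,124/1,125.779) = 2610.0 × ln(8.105) = 2610.0 × 2.0924 ≈ 5461 m/s.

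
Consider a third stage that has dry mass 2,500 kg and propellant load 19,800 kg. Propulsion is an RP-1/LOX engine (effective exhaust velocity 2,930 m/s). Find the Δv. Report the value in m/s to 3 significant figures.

Δv ≈ 6410 m/s

m₀ = m_dry + m_prop = 2,500 + 19,800 = 22,300 kg.
Δv = v_e · ln(m₀/m_f) = 2930.0 × ln(8.92) = 2930.0 × 2.1883 ≈ 6411.7 m/s.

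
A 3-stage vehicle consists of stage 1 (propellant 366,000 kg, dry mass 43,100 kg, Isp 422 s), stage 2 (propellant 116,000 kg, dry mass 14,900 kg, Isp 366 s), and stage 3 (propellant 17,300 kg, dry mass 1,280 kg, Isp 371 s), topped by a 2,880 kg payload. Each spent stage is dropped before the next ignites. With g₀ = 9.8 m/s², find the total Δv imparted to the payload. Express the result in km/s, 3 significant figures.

Ignition mass of stage 1 = 366,000+43,100 + 116,000+14,900 + 17,300+1,280 + 2,880 = 561,460 kg.
Stage 1: m₀ = 561,460 kg, m_f = 561,460 − 366,000 = 195,460 kg; Δv = 422×9.8×ln(2.873) = 4135.6×1.0552 ≈ 4364 m/s.
Stage 2: m₀ = 152,360 kg, m_f = 152,360 − 116,000 = 36,360 kg; Δv = 366×9.8×ln(4.19) = 3586.8×1.4328 ≈ 5139 m/s.
Stage 3: m₀ = 21,460 kg, m_f = 21,460 − 17,300 = 4,160 kg; Δv = 371×9.8×ln(5.159) = 3635.8×1.6407 ≈ 5965 m/s.
Total Δv = 4364 + 5139 + 5965 = 15468 m/s.

Δv ≈ 15.5 km/s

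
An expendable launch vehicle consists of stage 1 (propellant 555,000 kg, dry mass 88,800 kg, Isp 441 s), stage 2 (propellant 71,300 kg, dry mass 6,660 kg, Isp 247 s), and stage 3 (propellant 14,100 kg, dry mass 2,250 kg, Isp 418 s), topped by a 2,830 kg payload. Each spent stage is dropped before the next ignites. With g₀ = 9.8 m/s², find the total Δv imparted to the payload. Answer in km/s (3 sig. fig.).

Ignition mass of stage 1 = 555,000+88,800 + 71,300+6,660 + 14,100+2,250 + 2,830 = 740,940 kg.
Stage 1: m₀ = 740,940 kg, m_f = 740,940 − 555,000 = 185,940 kg; Δv = 441×9.8×ln(3.985) = 4321.8×1.3825 ≈ 5975 m/s.
Stage 2: m₀ = 97,140 kg, m_f = 97,140 − 71,300 = 25,840 kg; Δv = 247×9.8×ln(3.759) = 2420.6×1.3242 ≈ 3205 m/s.
Stage 3: m₀ = 19,180 kg, m_f = 19,180 − 14,100 = 5,080 kg; Δv = 418×9.8×ln(3.776) = 4096.4×1.3286 ≈ 5442 m/s.
Total Δv = 5975 + 3205 + 5442 = 14622 m/s.

Δv ≈ 14.6 km/s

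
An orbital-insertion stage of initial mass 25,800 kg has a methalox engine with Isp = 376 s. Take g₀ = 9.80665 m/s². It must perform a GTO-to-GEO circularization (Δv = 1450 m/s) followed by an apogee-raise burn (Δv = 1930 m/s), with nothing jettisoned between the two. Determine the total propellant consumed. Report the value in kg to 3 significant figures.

v_e = Isp · g₀ = 376 × 9.80665 = 3687.3 m/s.
After the first burn: m = 25800 × exp(−1450/3687.3) = 25800 × 0.67487 = 17,411.6 kg.
After the second burn: m = 17,411.6 × exp(−1930/3687.3) = 17,411.6 × 0.59249 = 10,316.2 kg.
Total propellant = m₀ − m_final = 25800 − 10,316.2 = 15,483.8 kg.

total propellant consumed ≈ 15500 kg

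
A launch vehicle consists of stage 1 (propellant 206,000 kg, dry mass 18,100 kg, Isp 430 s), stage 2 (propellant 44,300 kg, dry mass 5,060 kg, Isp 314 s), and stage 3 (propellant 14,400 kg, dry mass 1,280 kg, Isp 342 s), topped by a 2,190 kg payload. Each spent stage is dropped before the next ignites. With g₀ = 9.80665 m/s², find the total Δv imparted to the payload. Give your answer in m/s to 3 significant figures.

Δv ≈ 14000 m/s

Ignition mass of stage 1 = 206,000+18,100 + 44,300+5,060 + 14,400+1,280 + 2,190 = 291,330 kg.
Stage 1: m₀ = 291,330 kg, m_f = 291,330 − 206,000 = 85,330 kg; Δv = 430×9.80665×ln(3.414) = 4216.9×1.2279 ≈ 5178 m/s.
Stage 2: m₀ = 67,230 kg, m_f = 67,230 − 44,300 = 22,930 kg; Δv = 314×9.80665×ln(2.932) = 3079.3×1.0757 ≈ 3312 m/s.
Stage 3: m₀ = 17,870 kg, m_f = 17,870 − 14,400 = 3,470 kg; Δv = 342×9.80665×ln(5.15) = 3353.9×1.6390 ≈ 5497 m/s.
Total Δv = 5178 + 3312 + 5497 = 13987 m/s.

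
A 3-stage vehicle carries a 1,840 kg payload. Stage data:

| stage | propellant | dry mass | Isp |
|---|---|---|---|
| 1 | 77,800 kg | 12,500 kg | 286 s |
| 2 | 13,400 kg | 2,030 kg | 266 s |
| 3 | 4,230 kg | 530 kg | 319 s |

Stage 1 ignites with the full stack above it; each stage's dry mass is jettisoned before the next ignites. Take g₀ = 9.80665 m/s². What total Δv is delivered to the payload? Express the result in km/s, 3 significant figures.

Δv ≈ 8.96 km/s

Ignition mass of stage 1 = 77,800+12,500 + 13,400+2,030 + 4,230+530 + 1,840 = 112,330 kg.
Stage 1: m₀ = 112,330 kg, m_f = 112,330 − 77,800 = 34,530 kg; Δv = 286×9.80665×ln(3.253) = 2804.7×1.1796 ≈ 3308 m/s.
Stage 2: m₀ = 22,030 kg, m_f = 22,030 − 13,400 = 8,630 kg; Δv = 266×9.80665×ln(2.553) = 2608.6×0.9372 ≈ 2445 m/s.
Stage 3: m₀ = 6,600 kg, m_f = 6,600 − 4,230 = 2,370 kg; Δv = 319×9.80665×ln(2.785) = 3128.3×1.0242 ≈ 3204 m/s.
Total Δv = 3308 + 2445 + 3204 = 8957 m/s.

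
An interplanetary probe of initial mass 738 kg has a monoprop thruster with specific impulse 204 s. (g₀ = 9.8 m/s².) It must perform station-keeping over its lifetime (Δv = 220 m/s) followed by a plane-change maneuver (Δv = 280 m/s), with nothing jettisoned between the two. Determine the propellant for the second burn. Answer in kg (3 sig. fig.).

propellant for the second burn ≈ 86.4 kg

v_e = Isp · g₀ = 204 × 9.8 = 1999.2 m/s.
After the first burn: m = 738 × exp(−220/1999.2) = 738 × 0.89579 = 661.093 kg.
After the second burn: m = 661.093 × exp(−280/1999.2) = 661.093 × 0.86931 = 574.695 kg.
Second-burn propellant = 661.093 − 574.695 = 86.398 kg.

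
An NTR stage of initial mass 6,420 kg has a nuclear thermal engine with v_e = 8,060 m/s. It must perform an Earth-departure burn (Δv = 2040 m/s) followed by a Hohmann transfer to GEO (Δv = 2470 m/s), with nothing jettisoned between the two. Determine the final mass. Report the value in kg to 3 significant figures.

After the first burn: m = 6420 × exp(−2040/8060.0) = 6420 × 0.77639 = 4,984.42 kg.
After the second burn: m = 4,984.42 × exp(−2470/8060.0) = 4,984.42 × 0.73605 = 3,668.78 kg.

final mass ≈ 3670 kg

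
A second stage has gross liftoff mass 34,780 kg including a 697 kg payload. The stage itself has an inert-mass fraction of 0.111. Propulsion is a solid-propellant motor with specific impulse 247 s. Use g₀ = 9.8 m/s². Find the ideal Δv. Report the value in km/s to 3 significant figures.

Δv ≈ 4.96 km/s

Stage wet mass = m₀ − payload = 34,780 − 697 = 34,083 kg.
Stage dry mass = ε × stage wet mass = 0.111 × 34,083 = 3,783.21 kg.
Burnout mass m_f = stage dry + payload = 3,783.21 + 697 = 4,480.21 kg.
v_e = Isp · g₀ = 247 × 9.8 = 2420.6 m/s.
Δv = v_e · ln(34,780/4,480.21) = 2420.6 × ln(7.763) = 2420.6 × 2.0494 ≈ 4961 m/s.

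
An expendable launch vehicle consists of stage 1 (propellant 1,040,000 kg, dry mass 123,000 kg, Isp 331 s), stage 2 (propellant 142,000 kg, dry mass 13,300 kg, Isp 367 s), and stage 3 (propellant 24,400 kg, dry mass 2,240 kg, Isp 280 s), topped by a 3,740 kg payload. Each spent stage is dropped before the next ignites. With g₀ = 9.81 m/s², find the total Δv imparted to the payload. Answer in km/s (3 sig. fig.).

Ignition mass of stage 1 = 1,040,000+123,000 + 142,000+13,300 + 24,400+2,240 + 3,740 = 1,348,680 kg.
Stage 1: m₀ = 1,348,680 kg, m_f = 1,348,680 − 1,040,000 = 308,680 kg; Δv = 331×9.81×ln(4.369) = 3247.1×1.4746 ≈ 4788 m/s.
Stage 2: m₀ = 185,680 kg, m_f = 185,680 − 142,000 = 43,680 kg; Δv = 367×9.81×ln(4.251) = 3600.3×1.4471 ≈ 5210 m/s.
Stage 3: m₀ = 30,380 kg, m_f = 30,380 − 24,400 = 5,980 kg; Δv = 280×9.81×ln(5.08) = 2746.8×1.6254 ≈ 4465 m/s.
Total Δv = 4788 + 5210 + 4465 = 14463 m/s.

Δv ≈ 14.5 km/s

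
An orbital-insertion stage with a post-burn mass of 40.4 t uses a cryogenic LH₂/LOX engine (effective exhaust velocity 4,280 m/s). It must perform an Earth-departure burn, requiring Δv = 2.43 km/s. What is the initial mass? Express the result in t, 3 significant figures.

initial mass ≈ 71.3 t

m₀/m_f = exp(Δv / v_e) = exp(2430 / 4280.0) = exp(0.5678) = 1.7643.
m₀ = m_f × 1.7643 = 40.4 × 1.7643 = 71.2777 t.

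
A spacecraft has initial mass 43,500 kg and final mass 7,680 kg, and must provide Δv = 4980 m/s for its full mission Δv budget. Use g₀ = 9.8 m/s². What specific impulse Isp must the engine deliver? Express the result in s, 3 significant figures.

Isp ≈ 293 s

ln(m₀/m_f) = ln(43500/7680) = ln(5.664) = 1.7341.
v_e = Δv / ln(m₀/m_f) = 4980 / 1.7341 = 2871.7 m/s.
Isp = v_e / g₀ = 2871.7 / 9.8 = 293.0 s.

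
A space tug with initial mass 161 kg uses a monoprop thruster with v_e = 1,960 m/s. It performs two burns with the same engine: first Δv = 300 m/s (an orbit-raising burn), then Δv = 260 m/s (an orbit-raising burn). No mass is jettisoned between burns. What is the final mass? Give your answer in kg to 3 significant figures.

final mass ≈ 121 kg

After the first burn: m = 161 × exp(−300/1960.0) = 161 × 0.85808 = 138.151 kg.
After the second burn: m = 138.151 × exp(−260/1960.0) = 138.151 × 0.87577 = 120.989 kg.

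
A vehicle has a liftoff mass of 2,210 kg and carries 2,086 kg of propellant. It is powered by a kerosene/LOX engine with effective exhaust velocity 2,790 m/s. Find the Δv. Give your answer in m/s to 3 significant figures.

Δv ≈ 8040 m/s

m_f = m₀ − m_prop = 2,210 − 2,086 = 124 kg.
From the ideal rocket equation, Δv = v_e · ln(m₀/m_f) = 2790.0 × ln(17.82) = 2790.0 × 2.8805 ≈ 8036.5 m/s.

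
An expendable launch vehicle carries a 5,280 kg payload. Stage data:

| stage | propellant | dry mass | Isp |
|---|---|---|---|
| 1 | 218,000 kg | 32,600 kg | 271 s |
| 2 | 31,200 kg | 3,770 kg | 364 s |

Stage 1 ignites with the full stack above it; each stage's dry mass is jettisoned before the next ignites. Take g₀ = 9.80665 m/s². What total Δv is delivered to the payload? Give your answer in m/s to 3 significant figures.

Δv ≈ 9010 m/s

Ignition mass of stage 1 = 218,000+32,600 + 31,200+3,770 + 5,280 = 290,850 kg.
Stage 1: m₀ = 290,850 kg, m_f = 290,850 − 218,000 = 72,850 kg; Δv = 271×9.80665×ln(3.992) = 2657.6×1.3844 ≈ 3679 m/s.
Stage 2: m₀ = 40,250 kg, m_f = 40,250 − 31,200 = 9,050 kg; Δv = 364×9.80665×ln(4.448) = 3569.6×1.4923 ≈ 5327 m/s.
Total Δv = 3679 + 5327 = 9006 m/s.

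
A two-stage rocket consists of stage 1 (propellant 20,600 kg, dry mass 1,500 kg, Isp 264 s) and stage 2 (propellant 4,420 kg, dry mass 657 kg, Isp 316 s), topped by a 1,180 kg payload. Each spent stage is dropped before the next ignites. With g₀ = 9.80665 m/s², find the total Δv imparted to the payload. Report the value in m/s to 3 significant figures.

Δv ≈ 7150 m/s

Ignition mass of stage 1 = 20,600+1,500 + 4,420+657 + 1,180 = 28,357 kg.
Stage 1: m₀ = 28,357 kg, m_f = 28,357 − 20,600 = 7,757 kg; Δv = 264×9.80665×ln(3.656) = 2589.0×1.2963 ≈ 3356 m/s.
Stage 2: m₀ = 6,257 kg, m_f = 6,257 − 4,420 = 1,837 kg; Δv = 316×9.80665×ln(3.406) = 3098.9×1.2256 ≈ 3798 m/s.
Total Δv = 3356 + 3798 = 7154 m/s.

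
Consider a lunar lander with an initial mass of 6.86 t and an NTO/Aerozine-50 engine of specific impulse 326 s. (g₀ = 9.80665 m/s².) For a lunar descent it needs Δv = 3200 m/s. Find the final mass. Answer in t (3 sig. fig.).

v_e = Isp · g₀ = 326 × 9.80665 = 3197.0 m/s.
m₀/m_f = exp(Δv / v_e) = exp(3200 / 3197.0) = exp(1.0009) = 2.7209.
m_f = m₀ / 2.7209 = 6.86 / 2.7209 = 2.52122 t.

final mass ≈ 2.52 t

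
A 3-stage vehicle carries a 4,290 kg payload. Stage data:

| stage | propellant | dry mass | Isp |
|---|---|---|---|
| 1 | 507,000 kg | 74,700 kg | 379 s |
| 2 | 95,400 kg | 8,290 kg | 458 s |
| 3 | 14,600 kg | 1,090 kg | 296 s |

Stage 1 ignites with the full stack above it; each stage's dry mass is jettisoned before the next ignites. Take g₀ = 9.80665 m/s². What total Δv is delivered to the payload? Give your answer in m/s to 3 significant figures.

Ignition mass of stage 1 = 507,000+74,700 + 95,400+8,290 + 14,600+1,090 + 4,290 = 705,370 kg.
Stage 1: m₀ = 705,370 kg, m_f = 705,370 − 507,000 = 198,370 kg; Δv = 379×9.80665×ln(3.556) = 3716.7×1.2686 ≈ 4715 m/s.
Stage 2: m₀ = 123,670 kg, m_f = 123,670 − 95,400 = 28,270 kg; Δv = 458×9.80665×ln(4.375) = 4491.4×1.4758 ≈ 6629 m/s.
Stage 3: m₀ = 19,980 kg, m_f = 19,980 − 14,600 = 5,380 kg; Δv = 296×9.80665×ln(3.714) = 2902.8×1.3120 ≈ 3809 m/s.
Total Δv = 4715 + 6629 + 3809 = 15153 m/s.

Δv ≈ 15200 m/s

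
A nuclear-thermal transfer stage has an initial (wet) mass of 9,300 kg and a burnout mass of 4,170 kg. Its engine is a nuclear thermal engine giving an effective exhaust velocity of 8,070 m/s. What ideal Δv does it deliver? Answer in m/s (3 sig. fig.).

Δv ≈ 6470 m/s

Rocket equation: Δv = v_e · ln(m₀/m_f) = 8070.0 × ln(2.23) = 8070.0 × 0.8021 ≈ 6472.9 m/s.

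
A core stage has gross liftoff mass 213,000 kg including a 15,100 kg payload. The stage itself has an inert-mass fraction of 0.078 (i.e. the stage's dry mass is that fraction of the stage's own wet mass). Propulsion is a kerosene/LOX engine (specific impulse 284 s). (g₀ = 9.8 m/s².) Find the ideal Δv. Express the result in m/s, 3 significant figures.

Δv ≈ 5410 m/s

Stage wet mass = m₀ − payload = 213,000 − 15,100 = 197,900 kg.
Stage dry mass = ε × stage wet mass = 0.078 × 197,900 = 15,436.2 kg.
Burnout mass m_f = stage dry + payload = 15,436.2 + 15,100 = 30,536.2 kg.
v_e = Isp · g₀ = 284 × 9.8 = 2783.2 m/s.
Using Δv = v_e ln(m₀/m_f): Δv = v_e · ln(213,000/30,536.2) = 2783.2 × ln(6.975) = 2783.2 × 1.9424 ≈ 5406 m/s.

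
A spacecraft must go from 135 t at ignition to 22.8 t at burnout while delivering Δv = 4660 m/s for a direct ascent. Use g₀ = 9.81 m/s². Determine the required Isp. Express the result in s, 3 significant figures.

ln(m₀/m_f) = ln(135000/22800) = ln(5.921) = 1.7785.
v_e = Δv / ln(m₀/m_f) = 4660 / 1.7785 = 2620.2 m/s.
Isp = v_e / g₀ = 2620.2 / 9.81 = 267.1 s.

Isp ≈ 267 s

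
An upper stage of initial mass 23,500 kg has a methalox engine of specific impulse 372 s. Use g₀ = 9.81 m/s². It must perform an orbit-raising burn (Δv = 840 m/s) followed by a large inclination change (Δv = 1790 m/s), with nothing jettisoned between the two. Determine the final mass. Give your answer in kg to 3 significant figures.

final mass ≈ 11400 kg

v_e = Isp · g₀ = 372 × 9.81 = 3649.3 m/s.
After the first burn: m = 23500 × exp(−840/3649.3) = 23500 × 0.79439 = 18,668.2 kg.
After the second burn: m = 18,668.2 × exp(−1790/3649.3) = 18,668.2 × 0.61232 = 11,430.9 kg.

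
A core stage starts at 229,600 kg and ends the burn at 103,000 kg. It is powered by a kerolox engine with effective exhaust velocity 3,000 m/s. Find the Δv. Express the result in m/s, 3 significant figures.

Δv ≈ 2400 m/s

From the ideal rocket equation, Δv = v_e · ln(m₀/m_f) = 3000.0 × ln(2.229) = 3000.0 × 0.8016 ≈ 2404.8 m/s.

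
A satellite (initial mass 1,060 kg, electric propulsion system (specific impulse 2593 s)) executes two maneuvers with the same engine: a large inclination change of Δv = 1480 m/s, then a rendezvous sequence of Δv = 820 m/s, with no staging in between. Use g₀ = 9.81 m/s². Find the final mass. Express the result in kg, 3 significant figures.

v_e = Isp · g₀ = 2593 × 9.81 = 25437.3 m/s.
After the first burn: m = 1060 × exp(−1480/25437.3) = 1060 × 0.94348 = 1,000.09 kg.
After the second burn: m = 1,000.09 × exp(−820/25437.3) = 1,000.09 × 0.96828 = 968.367 kg.

final mass ≈ 968 kg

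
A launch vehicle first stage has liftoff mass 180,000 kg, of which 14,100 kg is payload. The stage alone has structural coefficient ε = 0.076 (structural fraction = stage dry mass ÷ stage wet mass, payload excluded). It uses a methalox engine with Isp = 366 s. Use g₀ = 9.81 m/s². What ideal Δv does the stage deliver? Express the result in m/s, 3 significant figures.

Δv ≈ 6850 m/s

Stage wet mass = m₀ − payload = 180,000 − 14,100 = 165,900 kg.
Stage dry mass = ε × stage wet mass = 0.076 × 165,900 = 12,608.4 kg.
Burnout mass m_f = stage dry + payload = 12,608.4 + 14,100 = 26,708.4 kg.
v_e = Isp · g₀ = 366 × 9.81 = 3590.5 m/s.
Δv = v_e · ln(180,000/26,708.4) = 3590.5 × ln(6.739) = 3590.5 × 1.9080 ≈ 6851 m/s.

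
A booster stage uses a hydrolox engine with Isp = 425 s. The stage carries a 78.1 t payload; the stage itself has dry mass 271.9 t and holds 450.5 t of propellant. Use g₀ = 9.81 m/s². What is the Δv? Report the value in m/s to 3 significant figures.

Δv ≈ 3450 m/s

v_e = Isp · g₀ = 425 × 9.81 = 4169.2 m/s.
m₀ = payload + dry + propellant = 78.1 + 271.9 + 450.5 = 800.5 t.
m_f = payload + dry = 78.1 + 271.9 = 350 t.
Δv = v_e · ln(m₀/m_f) = 4169.2 × ln(2.287) = 4169.2 × 0.8273 ≈ 3449.2 m/s.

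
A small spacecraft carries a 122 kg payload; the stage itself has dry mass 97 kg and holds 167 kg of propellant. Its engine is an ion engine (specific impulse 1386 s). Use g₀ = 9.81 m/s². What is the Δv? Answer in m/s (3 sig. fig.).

Δv ≈ 7710 m/s

v_e = Isp · g₀ = 1386 × 9.81 = 13596.7 m/s.
m₀ = payload + dry + propellant = 122 + 97 + 167 = 386 kg.
m_f = payload + dry = 122 + 97 = 219 kg.
Δv = v_e · ln(m₀/m_f) = 13596.7 × ln(1.763) = 13596.7 × 0.5668 ≈ 7706.1 m/s.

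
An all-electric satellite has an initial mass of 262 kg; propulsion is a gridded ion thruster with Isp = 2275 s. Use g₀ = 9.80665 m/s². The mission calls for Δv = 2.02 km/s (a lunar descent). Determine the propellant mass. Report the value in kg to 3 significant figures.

v_e = Isp · g₀ = 2275 × 9.80665 = 22310.1 m/s.
Using Δv = v_e ln(m₀/m_f): m₀/m_f = exp(Δv / v_e) = exp(2020 / 22310.1) = exp(0.0905) = 1.0948.
m_f = 262 / 1.0948 = 239.313 kg, so propellant = m₀ − m_f = 262 − 239.313 = 22.687 kg.

propellant mass ≈ 22.7 kg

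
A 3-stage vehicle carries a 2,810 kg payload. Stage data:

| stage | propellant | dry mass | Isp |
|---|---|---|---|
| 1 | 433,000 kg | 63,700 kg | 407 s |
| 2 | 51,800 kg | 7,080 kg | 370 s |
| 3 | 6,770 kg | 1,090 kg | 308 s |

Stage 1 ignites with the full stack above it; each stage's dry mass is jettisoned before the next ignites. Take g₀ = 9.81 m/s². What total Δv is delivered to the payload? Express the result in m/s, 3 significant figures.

Δv ≈ 13800 m/s

Ignition mass of stage 1 = 433,000+63,700 + 51,800+7,080 + 6,770+1,090 + 2,810 = 566,250 kg.
Stage 1: m₀ = 566,250 kg, m_f = 566,250 − 433,000 = 133,250 kg; Δv = 407×9.81×ln(4.25) = 3992.7×1.4468 ≈ 5777 m/s.
Stage 2: m₀ = 69,550 kg, m_f = 69,550 − 51,800 = 17,750 kg; Δv = 370×9.81×ln(3.918) = 3629.7×1.3657 ≈ 4957 m/s.
Stage 3: m₀ = 10,670 kg, m_f = 10,670 − 6,770 = 3,900 kg; Δv = 308×9.81×ln(2.736) = 3021.5×1.0065 ≈ 3041 m/s.
Total Δv = 5777 + 4957 + 3041 = 13775 m/s.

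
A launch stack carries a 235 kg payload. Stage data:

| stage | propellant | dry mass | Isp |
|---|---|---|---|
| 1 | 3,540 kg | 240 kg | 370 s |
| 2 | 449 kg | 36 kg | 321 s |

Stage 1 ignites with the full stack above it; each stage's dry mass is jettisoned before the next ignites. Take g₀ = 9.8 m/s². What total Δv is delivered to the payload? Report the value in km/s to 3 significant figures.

Ignition mass of stage 1 = 3,540+240 + 449+36 + 235 = 4,500 kg.
Stage 1: m₀ = 4,500 kg, m_f = 4,500 − 3,540 = 960 kg; Δv = 370×9.8×ln(4.688) = 3626.0×1.5449 ≈ 5602 m/s.
Stage 2: m₀ = 720 kg, m_f = 720 − 449 = 271 kg; Δv = 321×9.8×ln(2.657) = 3145.8×0.9771 ≈ 3074 m/s.
Total Δv = 5602 + 3074 = 8676 m/s.

Δv ≈ 8.68 km/s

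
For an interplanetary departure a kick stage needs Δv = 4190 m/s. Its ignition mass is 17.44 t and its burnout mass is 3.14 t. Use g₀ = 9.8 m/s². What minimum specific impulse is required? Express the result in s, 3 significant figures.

ln(m₀/m_f) = ln(17440/3140) = ln(5.554) = 1.7145.
v_e = Δv / ln(m₀/m_f) = 4190 / 1.7145 = 2443.8 m/s.
Isp = v_e / g₀ = 2443.8 / 9.8 = 249.4 s.

Isp ≈ 249 s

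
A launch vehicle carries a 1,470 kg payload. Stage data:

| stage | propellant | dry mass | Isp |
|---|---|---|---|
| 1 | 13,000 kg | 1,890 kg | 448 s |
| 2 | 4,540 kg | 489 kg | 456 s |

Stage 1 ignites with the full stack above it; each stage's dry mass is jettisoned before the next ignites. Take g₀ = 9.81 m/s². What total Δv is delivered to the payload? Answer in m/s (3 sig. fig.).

Ignition mass of stage 1 = 13,000+1,890 + 4,540+489 + 1,470 = 21,389 kg.
Stage 1: m₀ = 21,389 kg, m_f = 21,389 − 13,000 = 8,389 kg; Δv = 448×9.81×ln(2.55) = 4394.9×0.9360 ≈ 4113 m/s.
Stage 2: m₀ = 6,499 kg, m_f = 6,499 − 4,540 = 1,959 kg; Δv = 456×9.81×ln(3.318) = 4473.4×1.1992 ≈ 5365 m/s.
Total Δv = 4113 + 5365 = 9478 m/s.

Δv ≈ 9480 m/s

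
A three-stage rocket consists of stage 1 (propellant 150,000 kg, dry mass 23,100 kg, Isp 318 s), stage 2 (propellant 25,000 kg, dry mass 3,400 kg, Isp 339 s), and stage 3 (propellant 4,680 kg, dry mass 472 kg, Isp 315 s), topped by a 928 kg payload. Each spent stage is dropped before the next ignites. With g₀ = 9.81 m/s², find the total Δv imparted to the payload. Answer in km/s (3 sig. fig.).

Δv ≈ 12.8 km/s

Ignition mass of stage 1 = 150,000+23,100 + 25,000+3,400 + 4,680+472 + 928 = 207,580 kg.
Stage 1: m₀ = 207,580 kg, m_f = 207,580 − 150,000 = 57,580 kg; Δv = 318×9.81×ln(3.605) = 3119.6×1.2823 ≈ 4000 m/s.
Stage 2: m₀ = 34,480 kg, m_f = 34,480 − 25,000 = 9,480 kg; Δv = 339×9.81×ln(3.637) = 3325.6×1.2912 ≈ 4294 m/s.
Stage 3: m₀ = 6,080 kg, m_f = 6,080 − 4,680 = 1,400 kg; Δv = 315×9.81×ln(4.343) = 3090.2×1.4685 ≈ 4538 m/s.
Total Δv = 4000 + 4294 + 4538 = 12832 m/s.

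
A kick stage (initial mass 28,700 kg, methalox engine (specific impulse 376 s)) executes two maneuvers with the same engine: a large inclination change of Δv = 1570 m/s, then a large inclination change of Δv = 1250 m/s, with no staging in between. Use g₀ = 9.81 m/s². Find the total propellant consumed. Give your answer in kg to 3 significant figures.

v_e = Isp · g₀ = 376 × 9.81 = 3688.6 m/s.
After the first burn: m = 28700 × exp(−1570/3688.6) = 28700 × 0.65335 = 18,751.1 kg.
After the second burn: m = 18,751.1 × exp(−1250/3688.6) = 18,751.1 × 0.71256 = 13,361.3 kg.
Total propellant = m₀ − m_final = 28700 − 13,361.3 = 15,338.7 kg.

total propellant consumed ≈ 15300 kg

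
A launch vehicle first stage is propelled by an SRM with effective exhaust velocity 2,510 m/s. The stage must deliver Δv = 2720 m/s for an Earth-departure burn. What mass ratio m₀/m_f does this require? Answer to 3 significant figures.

Rocket equation: m₀/m_f = exp(Δv / v_e) = exp(2720 / 2510.0) = exp(1.0837) = 2.9555.

mass ratio ≈ 2.96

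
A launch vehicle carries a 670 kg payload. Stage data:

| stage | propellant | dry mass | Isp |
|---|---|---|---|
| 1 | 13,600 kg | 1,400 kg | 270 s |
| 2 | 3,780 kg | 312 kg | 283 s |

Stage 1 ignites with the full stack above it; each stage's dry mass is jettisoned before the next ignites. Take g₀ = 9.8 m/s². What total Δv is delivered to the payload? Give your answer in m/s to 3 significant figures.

Ignition mass of stage 1 = 13,600+1,400 + 3,780+312 + 670 = 19,762 kg.
Stage 1: m₀ = 19,762 kg, m_f = 19,762 − 13,600 = 6,162 kg; Δv = 270×9.8×ln(3.207) = 2646.0×1.1654 ≈ 3084 m/s.
Stage 2: m₀ = 4,762 kg, m_f = 4,762 − 3,780 = 982 kg; Δv = 283×9.8×ln(4.849) = 2773.4×1.5788 ≈ 4379 m/s.
Total Δv = 3084 + 4379 = 7463 m/s.

Δv ≈ 7460 m/s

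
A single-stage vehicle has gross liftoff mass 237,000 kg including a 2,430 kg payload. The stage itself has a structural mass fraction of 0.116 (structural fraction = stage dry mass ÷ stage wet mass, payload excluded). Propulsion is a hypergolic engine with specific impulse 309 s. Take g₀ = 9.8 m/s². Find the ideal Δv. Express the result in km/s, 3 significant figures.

Stage wet mass = m₀ − payload = 237,000 − 2,430 = 234,570 kg.
Stage dry mass = ε × stage wet mass = 0.116 × 234,570 = 27,210.1 kg.
Burnout mass m_f = stage dry + payload = 27,210.1 + 2,430 = 29,640.1 kg.
v_e = Isp · g₀ = 309 × 9.8 = 3028.2 m/s.
By the Tsiolkovsky rocket equation, Δv = v_e · ln(237,000/29,640.1) = 3028.2 × ln(7.996) = 3028.2 × 2.0789 ≈ 6295 m/s.

Δv ≈ 6.30 km/s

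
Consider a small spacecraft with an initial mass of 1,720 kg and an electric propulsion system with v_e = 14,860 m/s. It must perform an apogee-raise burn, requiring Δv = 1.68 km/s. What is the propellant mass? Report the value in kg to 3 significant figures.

From the ideal rocket equation, m₀/m_f = exp(Δv / v_e) = exp(1680 / 14860.0) = exp(0.1131) = 1.1197.
m_f = 1,720 / 1.1197 = 1,536.13 kg, so propellant = m₀ − m_f = 1,720 − 1,536.13 = 183.87 kg.

propellant mass ≈ 184 kg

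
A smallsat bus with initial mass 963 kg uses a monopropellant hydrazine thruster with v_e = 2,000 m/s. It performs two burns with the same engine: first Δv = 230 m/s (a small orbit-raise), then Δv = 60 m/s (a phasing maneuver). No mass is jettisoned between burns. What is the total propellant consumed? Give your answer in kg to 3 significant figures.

After the first burn: m = 963 × exp(−230/2000.0) = 963 × 0.89137 = 858.389 kg.
After the second burn: m = 858.389 × exp(−60/2000.0) = 858.389 × 0.97045 = 833.024 kg.
Total propellant = m₀ − m_final = 963 − 833.024 = 129.976 kg.

total propellant consumed ≈ 130 kg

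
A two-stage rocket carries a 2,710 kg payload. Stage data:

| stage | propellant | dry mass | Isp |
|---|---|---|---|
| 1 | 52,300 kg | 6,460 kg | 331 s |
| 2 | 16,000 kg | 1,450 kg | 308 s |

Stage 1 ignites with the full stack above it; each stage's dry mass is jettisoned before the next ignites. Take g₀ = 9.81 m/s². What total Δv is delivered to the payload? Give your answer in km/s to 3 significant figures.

Δv ≈ 8.30 km/s

Ignition mass of stage 1 = 52,300+6,460 + 16,000+1,450 + 2,710 = 78,920 kg.
Stage 1: m₀ = 78,920 kg, m_f = 78,920 − 52,300 = 26,620 kg; Δv = 331×9.81×ln(2.965) = 3247.1×1.0868 ≈ 3529 m/s.
Stage 2: m₀ = 20,160 kg, m_f = 20,160 − 16,000 = 4,160 kg; Δv = 308×9.81×ln(4.846) = 3021.5×1.5782 ≈ 4768 m/s.
Total Δv = 3529 + 4768 = 8297 m/s.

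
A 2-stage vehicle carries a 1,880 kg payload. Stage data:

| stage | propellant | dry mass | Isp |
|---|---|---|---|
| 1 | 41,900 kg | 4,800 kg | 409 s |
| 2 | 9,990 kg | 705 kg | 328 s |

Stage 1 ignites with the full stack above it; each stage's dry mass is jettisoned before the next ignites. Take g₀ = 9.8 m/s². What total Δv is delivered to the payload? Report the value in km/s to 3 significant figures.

Ignition mass of stage 1 = 41,900+4,800 + 9,990+705 + 1,880 = 59,275 kg.
Stage 1: m₀ = 59,275 kg, m_f = 59,275 − 41,900 = 17,375 kg; Δv = 409×9.8×ln(3.412) = 4008.2×1.2272 ≈ 4919 m/s.
Stage 2: m₀ = 12,575 kg, m_f = 12,575 − 9,990 = 2,585 kg; Δv = 328×9.8×ln(4.865) = 3214.4×1.5820 ≈ 5085 m/s.
Total Δv = 4919 + 5085 = 10004 m/s.

Δv ≈ 10.0 km/s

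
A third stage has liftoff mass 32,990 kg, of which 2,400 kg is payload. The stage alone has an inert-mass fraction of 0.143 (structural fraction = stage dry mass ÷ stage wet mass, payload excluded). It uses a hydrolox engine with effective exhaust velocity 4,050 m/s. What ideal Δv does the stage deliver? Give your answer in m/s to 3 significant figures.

Δv ≈ 6410 m/s

Stage wet mass = m₀ − payload = 32,990 − 2,400 = 30,590 kg.
Stage dry mass = ε × stage wet mass = 0.143 × 30,590 = 4,374.37 kg.
Burnout mass m_f = stage dry + payload = 4,374.37 + 2,400 = 6,774.37 kg.
By the Tsiolkovsky rocket equation, Δv = v_e · ln(32,990/6,774.37) = 4050.0 × ln(4.87) = 4050.0 × 1.5831 ≈ 6411 m/s.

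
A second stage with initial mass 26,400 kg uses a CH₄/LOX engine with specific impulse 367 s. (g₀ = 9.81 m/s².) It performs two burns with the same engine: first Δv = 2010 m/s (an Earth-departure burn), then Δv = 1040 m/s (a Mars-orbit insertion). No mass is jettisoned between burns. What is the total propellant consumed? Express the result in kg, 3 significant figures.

total propellant consumed ≈ 15100 kg

v_e = Isp · g₀ = 367 × 9.81 = 3600.3 m/s.
After the first burn: m = 26400 × exp(−2010/3600.3) = 26400 × 0.57219 = 15,105.8 kg.
After the second burn: m = 15,105.8 × exp(−1040/3600.3) = 15,105.8 × 0.74911 = 11,315.9 kg.
Total propellant = m₀ − m_final = 26400 − 11,315.9 = 15,084.1 kg.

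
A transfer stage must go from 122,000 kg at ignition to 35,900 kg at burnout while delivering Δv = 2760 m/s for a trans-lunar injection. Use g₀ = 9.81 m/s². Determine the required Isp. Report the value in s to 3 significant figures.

Isp ≈ 230 s

ln(m₀/m_f) = ln(122000/35900) = ln(3.398) = 1.2233.
v_e = Δv / ln(m₀/m_f) = 2760 / 1.2233 = 2256.2 m/s.
Isp = v_e / g₀ = 2256.2 / 9.81 = 230.0 s.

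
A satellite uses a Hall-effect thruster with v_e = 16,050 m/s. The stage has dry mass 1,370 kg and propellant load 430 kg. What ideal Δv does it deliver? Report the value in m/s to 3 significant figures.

m₀ = m_dry + m_prop = 1,370 + 430 = 1,800 kg.
Δv = v_e · ln(m₀/m_f) = 16050.0 × ln(1.314) = 16050.0 × 0.2730 ≈ 4381.3 m/s.

Δv ≈ 4380 m/s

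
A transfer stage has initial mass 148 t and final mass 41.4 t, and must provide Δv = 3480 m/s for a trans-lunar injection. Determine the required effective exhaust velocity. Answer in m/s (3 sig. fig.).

ln(m₀/m_f) = ln(148000/41400) = ln(3.575) = 1.2739.
Using Δv = v_e ln(m₀/m_f): v_e = Δv / ln(m₀/m_f) = 3480 / 1.2739 = 2731.7 m/s.

v_e ≈ 2730 m/s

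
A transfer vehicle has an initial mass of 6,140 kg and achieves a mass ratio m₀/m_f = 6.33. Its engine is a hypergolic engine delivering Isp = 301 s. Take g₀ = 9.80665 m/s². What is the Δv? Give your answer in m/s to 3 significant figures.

Δv ≈ 5450 m/s

v_e = Isp · g₀ = 301 × 9.80665 = 2951.8 m/s.
From the ideal rocket equation, Δv = v_e · ln(6.33) = 2951.8 × 1.8453 ≈ 5447.0 m/s.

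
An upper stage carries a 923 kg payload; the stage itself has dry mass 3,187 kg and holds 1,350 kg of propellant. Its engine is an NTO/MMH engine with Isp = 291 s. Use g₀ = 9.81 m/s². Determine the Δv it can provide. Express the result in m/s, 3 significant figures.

v_e = Isp · g₀ = 291 × 9.81 = 2854.7 m/s.
m₀ = payload + dry + propellant = 923 + 3,187 + 1,350 = 5,460 kg.
m_f = payload + dry = 923 + 3,187 = 4,110 kg.
From the ideal rocket equation, Δv = v_e · ln(m₀/m_f) = 2854.7 × ln(1.328) = 2854.7 × 0.2840 ≈ 810.8 m/s.

Δv ≈ 811 m/s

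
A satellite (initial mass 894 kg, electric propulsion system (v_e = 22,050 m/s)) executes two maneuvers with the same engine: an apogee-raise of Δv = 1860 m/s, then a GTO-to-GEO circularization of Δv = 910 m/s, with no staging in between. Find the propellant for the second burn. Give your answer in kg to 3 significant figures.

After the first burn: m = 894 × exp(−1860/22050.0) = 894 × 0.91911 = 821.684 kg.
After the second burn: m = 821.684 × exp(−910/22050.0) = 821.684 × 0.95957 = 788.463 kg.
Second-burn propellant = 821.684 − 788.463 = 33.221 kg.

propellant for the second burn ≈ 33.2 kg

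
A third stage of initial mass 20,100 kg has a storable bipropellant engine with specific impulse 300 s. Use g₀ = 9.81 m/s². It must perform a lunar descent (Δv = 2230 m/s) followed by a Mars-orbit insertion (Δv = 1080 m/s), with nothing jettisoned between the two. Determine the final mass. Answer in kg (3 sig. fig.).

final mass ≈ 6530 kg

v_e = Isp · g₀ = 300 × 9.81 = 2943.0 m/s.
After the first burn: m = 20100 × exp(−2230/2943.0) = 20100 × 0.46873 = 9,421.47 kg.
After the second burn: m = 9,421.47 × exp(−1080/2943.0) = 9,421.47 × 0.69283 = 6,527.48 kg.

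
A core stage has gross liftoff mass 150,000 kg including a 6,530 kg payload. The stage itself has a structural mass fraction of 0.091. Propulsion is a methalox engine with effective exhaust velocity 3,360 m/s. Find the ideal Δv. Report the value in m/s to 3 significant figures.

Δv ≈ 6840 m/s

Stage wet mass = m₀ − payload = 150,000 − 6,530 = 143,470 kg.
Stage dry mass = ε × stage wet mass = 0.091 × 143,470 = 13,055.8 kg.
Burnout mass m_f = stage dry + payload = 13,055.8 + 6,530 = 19,585.8 kg.
Δv = v_e · ln(150,000/19,585.8) = 3360.0 × ln(7.659) = 3360.0 × 2.0358 ≈ 6840 m/s.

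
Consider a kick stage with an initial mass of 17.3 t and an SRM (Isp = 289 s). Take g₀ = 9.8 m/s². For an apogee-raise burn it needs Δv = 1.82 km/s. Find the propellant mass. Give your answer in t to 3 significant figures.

propellant mass ≈ 8.20 t

v_e = Isp · g₀ = 289 × 9.8 = 2832.2 m/s.
Rocket equation: m₀/m_f = exp(Δv / v_e) = exp(1820 / 2832.2) = exp(0.6426) = 1.9014.
m_f = 17.3 / 1.9014 = 9.09856 t, so propellant = m₀ − m_f = 17.3 − 9.09856 = 8.20144 t.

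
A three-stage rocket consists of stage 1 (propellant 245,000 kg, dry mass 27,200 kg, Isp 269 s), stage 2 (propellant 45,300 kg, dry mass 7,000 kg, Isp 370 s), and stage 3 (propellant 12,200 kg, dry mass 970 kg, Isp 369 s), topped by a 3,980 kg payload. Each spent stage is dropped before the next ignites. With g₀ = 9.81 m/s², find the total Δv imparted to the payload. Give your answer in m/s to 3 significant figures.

Ignition mass of stage 1 = 245,000+27,200 + 45,300+7,000 + 12,200+970 + 3,980 = 341,650 kg.
Stage 1: m₀ = 341,650 kg, m_f = 341,650 − 245,000 = 96,650 kg; Δv = 269×9.81×ln(3.535) = 2638.9×1.2627 ≈ 3332 m/s.
Stage 2: m₀ = 69,450 kg, m_f = 69,450 − 45,300 = 24,150 kg; Δv = 370×9.81×ln(2.876) = 3629.7×1.0563 ≈ 3834 m/s.
Stage 3: m₀ = 17,150 kg, m_f = 17,150 − 12,200 = 4,950 kg; Δv = 369×9.81×ln(3.465) = 3619.9×1.2426 ≈ 4498 m/s.
Total Δv = 3332 + 3834 + 4498 = 11664 m/s.

Δv ≈ 11700 m/s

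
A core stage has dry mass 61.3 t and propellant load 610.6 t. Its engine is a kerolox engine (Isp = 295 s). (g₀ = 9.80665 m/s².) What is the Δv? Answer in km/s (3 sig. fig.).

Δv ≈ 6.93 km/s

v_e = Isp · g₀ = 295 × 9.80665 = 2893.0 m/s.
m₀ = m_dry + m_prop = 61.3 + 610.6 = 671.9 t.
From the ideal rocket equation, Δv = v_e · ln(m₀/m_f) = 2893.0 × ln(10.96) = 2893.0 × 2.3943 ≈ 6926.7 m/s.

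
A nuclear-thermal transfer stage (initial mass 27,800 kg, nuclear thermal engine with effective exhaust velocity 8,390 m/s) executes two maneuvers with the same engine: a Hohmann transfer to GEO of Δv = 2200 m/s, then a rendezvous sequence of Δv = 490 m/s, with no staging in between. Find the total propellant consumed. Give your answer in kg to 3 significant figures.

After the first burn: m = 27800 × exp(−2200/8390.0) = 27800 × 0.76934 = 21,387.7 kg.
After the second burn: m = 21,387.7 × exp(−490/8390.0) = 21,387.7 × 0.94327 = 20,174.4 kg.
Total propellant = m₀ − m_final = 27800 − 20,174.4 = 7,625.6 kg.

total propellant consumed ≈ 7630 kg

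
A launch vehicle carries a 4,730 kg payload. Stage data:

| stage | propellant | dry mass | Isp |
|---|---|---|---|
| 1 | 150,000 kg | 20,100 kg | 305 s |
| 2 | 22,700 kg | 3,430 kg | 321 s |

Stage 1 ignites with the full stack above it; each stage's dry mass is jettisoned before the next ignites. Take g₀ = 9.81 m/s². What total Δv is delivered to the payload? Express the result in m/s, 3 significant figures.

Ignition mass of stage 1 = 150,000+20,100 + 22,700+3,430 + 4,730 = 200,960 kg.
Stage 1: m₀ = 200,960 kg, m_f = 200,960 − 150,000 = 50,960 kg; Δv = 305×9.81×ln(3.943) = 2992.1×1.3721 ≈ 4105 m/s.
Stage 2: m₀ = 30,860 kg, m_f = 30,860 − 22,700 = 8,160 kg; Δv = 321×9.81×ln(3.782) = 3149.0×1.3302 ≈ 4189 m/s.
Total Δv = 4105 + 4189 = 8294 m/s.

Δv ≈ 8290 m/s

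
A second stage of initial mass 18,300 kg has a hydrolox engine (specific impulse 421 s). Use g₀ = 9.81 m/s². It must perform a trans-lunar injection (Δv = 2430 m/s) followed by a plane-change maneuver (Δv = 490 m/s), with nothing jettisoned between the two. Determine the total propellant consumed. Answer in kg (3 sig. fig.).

v_e = Isp · g₀ = 421 × 9.81 = 4130.0 m/s.
After the first burn: m = 18300 × exp(−2430/4130.0) = 18300 × 0.55523 = 10,160.7 kg.
After the second burn: m = 10,160.7 × exp(−490/4130.0) = 10,160.7 × 0.88812 = 9,023.92 kg.
Total propellant = m₀ − m_final = 18300 − 9,023.92 = 9,276.08 kg.

total propellant consumed ≈ 9280 kg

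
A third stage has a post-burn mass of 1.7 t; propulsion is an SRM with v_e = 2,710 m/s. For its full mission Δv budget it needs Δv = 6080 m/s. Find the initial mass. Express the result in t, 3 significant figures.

initial mass ≈ 16.0 t

From the ideal rocket equation, m₀/m_f = exp(Δv / v_e) = exp(6080 / 2710.0) = exp(2.2435) = 9.4267.
m₀ = m_f × 9.4267 = 1.7 × 9.4267 = 16.0254 t.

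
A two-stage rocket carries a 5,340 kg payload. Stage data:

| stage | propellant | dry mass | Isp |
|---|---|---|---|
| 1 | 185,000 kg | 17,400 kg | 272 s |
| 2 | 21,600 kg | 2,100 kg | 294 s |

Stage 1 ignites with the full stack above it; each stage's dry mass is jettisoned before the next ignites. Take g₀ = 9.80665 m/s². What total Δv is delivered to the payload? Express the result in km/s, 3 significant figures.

Δv ≈ 8.21 km/s

Ignition mass of stage 1 = 185,000+17,400 + 21,600+2,100 + 5,340 = 231,440 kg.
Stage 1: m₀ = 231,440 kg, m_f = 231,440 − 185,000 = 46,440 kg; Δv = 272×9.80665×ln(4.984) = 2667.4×1.6062 ≈ 4284 m/s.
Stage 2: m₀ = 29,040 kg, m_f = 29,040 − 21,600 = 7,440 kg; Δv = 294×9.80665×ln(3.903) = 2883.2×1.3618 ≈ 3926 m/s.
Total Δv = 4284 + 3926 = 8210 m/s.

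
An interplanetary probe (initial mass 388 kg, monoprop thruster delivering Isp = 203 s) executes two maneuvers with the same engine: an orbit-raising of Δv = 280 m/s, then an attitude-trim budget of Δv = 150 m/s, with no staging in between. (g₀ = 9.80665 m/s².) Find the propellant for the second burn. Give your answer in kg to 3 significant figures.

v_e = Isp · g₀ = 203 × 9.80665 = 1990.7 m/s.
After the first burn: m = 388 × exp(−280/1990.7) = 388 × 0.86879 = 337.091 kg.
After the second burn: m = 337.091 × exp(−150/1990.7) = 337.091 × 0.92742 = 312.625 kg.
Second-burn propellant = 337.091 − 312.625 = 24.466 kg.

propellant for the second burn ≈ 24.5 kg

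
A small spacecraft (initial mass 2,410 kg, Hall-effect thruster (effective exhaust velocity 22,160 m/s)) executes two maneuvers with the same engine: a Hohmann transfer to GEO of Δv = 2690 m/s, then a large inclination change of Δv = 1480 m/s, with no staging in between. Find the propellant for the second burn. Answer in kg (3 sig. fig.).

After the first burn: m = 2410 × exp(−2690/22160.0) = 2410 × 0.88569 = 2,134.51 kg.
After the second burn: m = 2,134.51 × exp(−1480/22160.0) = 2,134.51 × 0.93539 = 1,996.6 kg.
Second-burn propellant = 2,134.51 − 1,996.6 = 137.91 kg.

propellant for the second burn ≈ 138 kg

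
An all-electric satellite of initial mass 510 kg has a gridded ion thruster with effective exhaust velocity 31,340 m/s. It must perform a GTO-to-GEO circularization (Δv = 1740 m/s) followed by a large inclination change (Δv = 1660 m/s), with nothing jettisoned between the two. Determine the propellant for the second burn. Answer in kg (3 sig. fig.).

propellant for the second burn ≈ 24.9 kg

After the first burn: m = 510 × exp(−1740/31340.0) = 510 × 0.94599 = 482.455 kg.
After the second burn: m = 482.455 × exp(−1660/31340.0) = 482.455 × 0.94841 = 457.565 kg.
Second-burn propellant = 482.455 − 457.565 = 24.89 kg.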